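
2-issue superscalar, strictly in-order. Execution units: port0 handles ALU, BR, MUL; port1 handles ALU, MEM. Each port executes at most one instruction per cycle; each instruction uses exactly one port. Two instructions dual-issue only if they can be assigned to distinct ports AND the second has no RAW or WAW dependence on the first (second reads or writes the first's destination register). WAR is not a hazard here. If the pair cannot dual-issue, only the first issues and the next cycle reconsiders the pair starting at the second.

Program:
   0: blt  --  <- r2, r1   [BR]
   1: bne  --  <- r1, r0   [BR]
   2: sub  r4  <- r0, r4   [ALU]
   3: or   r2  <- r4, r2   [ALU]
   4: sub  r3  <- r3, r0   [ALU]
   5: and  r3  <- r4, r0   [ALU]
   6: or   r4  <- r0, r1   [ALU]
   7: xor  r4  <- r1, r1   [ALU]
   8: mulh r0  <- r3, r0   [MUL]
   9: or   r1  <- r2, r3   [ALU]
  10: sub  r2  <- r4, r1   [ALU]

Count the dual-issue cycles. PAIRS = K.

t=0 i0:blt ; no-port BR/BR
t=1 i1,i2:bne/sub ; 2-wide
t=2 i3,i4:or/sub ; 2-wide
t=3 i5,i6:and/or ; 2-wide
t=4 i7,i8:xor/mulh ; 2-wide
t=5 i9:or ; RAW r1
t=6 i10:sub ; tail

PAIRS = 4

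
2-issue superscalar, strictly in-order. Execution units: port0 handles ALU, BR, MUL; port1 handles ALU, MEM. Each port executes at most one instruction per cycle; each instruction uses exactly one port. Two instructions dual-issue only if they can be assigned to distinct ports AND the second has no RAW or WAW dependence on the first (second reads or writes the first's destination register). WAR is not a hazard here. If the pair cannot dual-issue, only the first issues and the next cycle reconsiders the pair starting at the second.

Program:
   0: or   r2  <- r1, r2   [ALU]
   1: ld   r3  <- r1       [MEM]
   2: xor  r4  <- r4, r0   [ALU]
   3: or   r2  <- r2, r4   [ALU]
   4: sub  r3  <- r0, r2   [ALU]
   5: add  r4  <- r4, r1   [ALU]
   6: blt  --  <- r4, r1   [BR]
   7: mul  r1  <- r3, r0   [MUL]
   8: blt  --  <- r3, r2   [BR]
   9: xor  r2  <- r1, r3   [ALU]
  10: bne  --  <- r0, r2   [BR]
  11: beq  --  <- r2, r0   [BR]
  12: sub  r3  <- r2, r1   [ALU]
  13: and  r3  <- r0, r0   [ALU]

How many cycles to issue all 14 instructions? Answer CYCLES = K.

#0 head=0: or/ld i0,i1 dual
#1 head=2: xor i2 RAW r4
#2 head=3: or i3 RAW r2
#3 head=4: sub/add i4,i5 dual
#4 head=6: blt i6 no-port BR/MUL
#5 head=7: mul i7 no-port MUL/BR
#6 head=8: blt/xor i8,i9 dual
#7 head=10: bne i10 no-port BR/BR
#8 head=11: beq/sub i11,i12 dual
#9 head=13: and i13 tail

CYCLES = 10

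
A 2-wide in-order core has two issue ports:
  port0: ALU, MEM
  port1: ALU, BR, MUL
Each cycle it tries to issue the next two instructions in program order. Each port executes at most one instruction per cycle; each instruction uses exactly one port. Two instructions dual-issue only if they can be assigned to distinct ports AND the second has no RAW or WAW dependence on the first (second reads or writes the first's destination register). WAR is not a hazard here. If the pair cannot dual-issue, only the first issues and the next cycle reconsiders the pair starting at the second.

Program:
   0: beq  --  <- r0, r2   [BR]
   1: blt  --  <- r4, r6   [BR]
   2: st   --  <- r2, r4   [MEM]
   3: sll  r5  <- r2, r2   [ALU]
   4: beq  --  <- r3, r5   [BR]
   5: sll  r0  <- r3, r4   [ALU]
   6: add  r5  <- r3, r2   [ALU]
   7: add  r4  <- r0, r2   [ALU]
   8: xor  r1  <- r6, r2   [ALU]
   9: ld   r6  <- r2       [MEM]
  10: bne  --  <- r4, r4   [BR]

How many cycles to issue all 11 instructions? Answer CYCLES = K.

0. beq @i0  | no-port BR/BR
1. blt st @i1,i2  | dual
2. sll @i3  | RAW r5
3. beq sll @i4,i5  | dual
4. add add @i6,i7  | dual
5. xor ld @i8,i9  | dual
6. bne @i10  | tail

CYCLES = 7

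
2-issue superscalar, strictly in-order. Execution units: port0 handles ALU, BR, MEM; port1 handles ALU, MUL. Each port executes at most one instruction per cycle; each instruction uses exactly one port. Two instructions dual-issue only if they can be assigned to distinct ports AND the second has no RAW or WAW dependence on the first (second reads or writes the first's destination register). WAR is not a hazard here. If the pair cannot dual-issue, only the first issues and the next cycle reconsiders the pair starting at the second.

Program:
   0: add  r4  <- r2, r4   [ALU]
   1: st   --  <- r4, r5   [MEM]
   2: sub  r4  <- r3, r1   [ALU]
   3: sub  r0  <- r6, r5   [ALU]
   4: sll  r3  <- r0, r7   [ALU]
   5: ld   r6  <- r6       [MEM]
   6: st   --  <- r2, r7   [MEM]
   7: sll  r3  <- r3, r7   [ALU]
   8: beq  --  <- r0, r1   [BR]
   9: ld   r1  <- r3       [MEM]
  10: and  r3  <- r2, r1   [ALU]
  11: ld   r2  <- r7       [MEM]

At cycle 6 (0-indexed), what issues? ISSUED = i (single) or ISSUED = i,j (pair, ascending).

ISSUED = 9

  cy0 -> i0 (add.ALU) RAW r4
  cy1 -> i1,i2 (st.MEM+sub.ALU) dual
  cy2 -> i3 (sub.ALU) RAW r0
  cy3 -> i4,i5 (sll.ALU+ld.MEM) dual
  cy4 -> i6,i7 (st.MEM+sll.ALU) dual
  cy5 -> i8 (beq.BR) no-port BR/MEM
  cy6 -> i9 (ld.MEM) RAW r1
  cy7 -> i10,i11 (and.ALU+ld.MEM) dual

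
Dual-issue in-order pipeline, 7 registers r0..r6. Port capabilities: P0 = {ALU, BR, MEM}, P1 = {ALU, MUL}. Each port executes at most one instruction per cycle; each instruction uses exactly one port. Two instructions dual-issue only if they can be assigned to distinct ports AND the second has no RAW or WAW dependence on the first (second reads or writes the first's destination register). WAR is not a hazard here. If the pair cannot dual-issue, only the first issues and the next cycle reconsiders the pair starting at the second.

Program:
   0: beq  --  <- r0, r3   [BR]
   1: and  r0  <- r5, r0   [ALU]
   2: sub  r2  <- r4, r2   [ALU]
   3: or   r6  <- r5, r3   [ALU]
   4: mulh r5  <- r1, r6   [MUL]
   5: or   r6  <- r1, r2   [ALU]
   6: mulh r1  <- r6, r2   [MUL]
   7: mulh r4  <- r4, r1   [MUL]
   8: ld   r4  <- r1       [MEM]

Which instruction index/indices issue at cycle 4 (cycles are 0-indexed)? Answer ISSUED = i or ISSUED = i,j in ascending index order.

t=0 i0/i1:beq and ; pair
t=1 i2/i3:sub or ; pair
t=2 i4/i5:mulh or ; pair
t=3 i6:mulh ; no-port MUL/MUL
t=4 i7:mulh ; WAW r4
t=5 i8:ld ; tail

ISSUED = 7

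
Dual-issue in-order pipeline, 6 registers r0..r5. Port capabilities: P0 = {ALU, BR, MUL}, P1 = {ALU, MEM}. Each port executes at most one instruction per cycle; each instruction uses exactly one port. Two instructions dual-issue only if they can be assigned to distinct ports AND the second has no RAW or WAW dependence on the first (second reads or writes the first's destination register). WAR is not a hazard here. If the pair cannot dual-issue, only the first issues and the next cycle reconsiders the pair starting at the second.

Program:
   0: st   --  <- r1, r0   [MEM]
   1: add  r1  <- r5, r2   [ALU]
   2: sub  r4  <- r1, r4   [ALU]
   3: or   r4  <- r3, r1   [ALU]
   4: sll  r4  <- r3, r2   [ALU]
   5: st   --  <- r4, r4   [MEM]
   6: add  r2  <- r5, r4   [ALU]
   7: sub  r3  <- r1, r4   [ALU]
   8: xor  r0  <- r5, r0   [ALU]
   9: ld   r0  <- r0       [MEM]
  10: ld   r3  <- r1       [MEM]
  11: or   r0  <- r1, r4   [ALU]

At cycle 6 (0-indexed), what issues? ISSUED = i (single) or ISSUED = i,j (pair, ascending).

[0] i0/i1  st.MEM+add.ALU  -- 2-wide
[1] i2  sub.ALU  -- WAW r4
[2] i3  or.ALU  -- WAW r4
[3] i4  sll.ALU  -- RAW r4
[4] i5/i6  st.MEM+add.ALU  -- 2-wide
[5] i7/i8  sub.ALU+xor.ALU  -- 2-wide
[6] i9  ld.MEM  -- no-port MEM/MEM
[7] i10/i11  ld.MEM+or.ALU  -- 2-wide

ISSUED = 9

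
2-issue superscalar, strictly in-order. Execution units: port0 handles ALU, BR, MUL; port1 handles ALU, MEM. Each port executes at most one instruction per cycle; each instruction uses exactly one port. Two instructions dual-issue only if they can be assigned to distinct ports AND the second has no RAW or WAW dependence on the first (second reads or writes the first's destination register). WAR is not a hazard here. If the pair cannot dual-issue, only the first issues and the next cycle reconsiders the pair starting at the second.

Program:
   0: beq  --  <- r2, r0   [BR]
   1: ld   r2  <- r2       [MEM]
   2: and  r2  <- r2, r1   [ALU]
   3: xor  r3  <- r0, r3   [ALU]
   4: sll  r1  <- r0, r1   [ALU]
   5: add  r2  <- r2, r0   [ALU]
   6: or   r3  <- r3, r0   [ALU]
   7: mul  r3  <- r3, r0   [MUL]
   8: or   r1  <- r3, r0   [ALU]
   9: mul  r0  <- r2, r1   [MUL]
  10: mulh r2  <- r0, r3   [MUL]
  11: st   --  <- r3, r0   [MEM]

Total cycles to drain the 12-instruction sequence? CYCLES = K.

0. beq.BR+ld.MEM @i0/i1  | pair
1. and.ALU+xor.ALU @i2/i3  | pair
2. sll.ALU+add.ALU @i4/i5  | pair
3. or.ALU @i6  | RAW+WAW r3
4. mul.MUL @i7  | RAW r3
5. or.ALU @i8  | RAW r1
6. mul.MUL @i9  | no-port MUL/MUL
7. mulh.MUL+st.MEM @i10/i11  | pair

CYCLES = 8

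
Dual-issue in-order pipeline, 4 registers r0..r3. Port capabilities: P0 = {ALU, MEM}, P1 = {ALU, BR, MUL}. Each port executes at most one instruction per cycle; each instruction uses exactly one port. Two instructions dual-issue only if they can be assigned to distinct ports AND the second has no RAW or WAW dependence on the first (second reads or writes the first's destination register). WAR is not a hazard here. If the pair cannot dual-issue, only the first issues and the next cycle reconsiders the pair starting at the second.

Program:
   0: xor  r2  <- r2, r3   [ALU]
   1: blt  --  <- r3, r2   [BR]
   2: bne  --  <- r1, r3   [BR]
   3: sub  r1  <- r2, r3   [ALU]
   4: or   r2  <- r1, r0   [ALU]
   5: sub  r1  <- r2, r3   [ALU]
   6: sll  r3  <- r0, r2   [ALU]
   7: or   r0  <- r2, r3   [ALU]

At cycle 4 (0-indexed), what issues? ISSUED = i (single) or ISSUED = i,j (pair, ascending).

ISSUED = 5,6

0. xor.ALU @i0  | RAW r2
1. blt.BR @i1  | no-port BR/BR
2. bne.BR/sub.ALU @i2,i3  | dual
3. or.ALU @i4  | RAW r2
4. sub.ALU/sll.ALU @i5,i6  | dual
5. or.ALU @i7  | tail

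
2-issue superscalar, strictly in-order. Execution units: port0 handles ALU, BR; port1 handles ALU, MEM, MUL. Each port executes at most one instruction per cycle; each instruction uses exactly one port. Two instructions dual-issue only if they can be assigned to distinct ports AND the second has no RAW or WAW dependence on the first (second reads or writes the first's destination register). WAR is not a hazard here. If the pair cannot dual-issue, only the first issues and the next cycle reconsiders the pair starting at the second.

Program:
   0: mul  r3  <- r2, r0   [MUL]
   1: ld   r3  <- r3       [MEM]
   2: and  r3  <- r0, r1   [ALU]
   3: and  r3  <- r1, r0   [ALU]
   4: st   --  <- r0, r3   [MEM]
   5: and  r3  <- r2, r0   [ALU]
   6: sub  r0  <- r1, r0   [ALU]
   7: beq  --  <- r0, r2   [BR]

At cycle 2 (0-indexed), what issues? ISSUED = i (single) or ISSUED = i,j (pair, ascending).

ISSUED = 2

t=0 i0:mul ; no-port MUL/MEM
t=1 i1:ld ; WAW r3
t=2 i2:and ; WAW r3
t=3 i3:and ; RAW r3
t=4 i4,i5:st and ; dual
t=5 i6:sub ; RAW r0
t=6 i7:beq ; tail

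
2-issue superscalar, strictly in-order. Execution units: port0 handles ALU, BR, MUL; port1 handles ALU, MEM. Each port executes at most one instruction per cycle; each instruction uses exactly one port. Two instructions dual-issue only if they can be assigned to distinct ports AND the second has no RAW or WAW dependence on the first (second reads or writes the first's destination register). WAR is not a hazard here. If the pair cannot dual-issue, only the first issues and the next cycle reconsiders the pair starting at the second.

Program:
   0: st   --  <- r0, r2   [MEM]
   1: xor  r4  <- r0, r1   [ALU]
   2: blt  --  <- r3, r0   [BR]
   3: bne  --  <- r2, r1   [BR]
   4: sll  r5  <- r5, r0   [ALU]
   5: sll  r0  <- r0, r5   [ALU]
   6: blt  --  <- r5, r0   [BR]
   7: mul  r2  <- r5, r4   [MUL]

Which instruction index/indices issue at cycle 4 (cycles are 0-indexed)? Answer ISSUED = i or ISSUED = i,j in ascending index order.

ISSUED = 6

0. st.MEM;xor.ALU @i0&i1  | 2-wide
1. blt.BR @i2  | no-port BR/BR
2. bne.BR;sll.ALU @i3&i4  | 2-wide
3. sll.ALU @i5  | RAW r0
4. blt.BR @i6  | no-port BR/MUL
5. mul.MUL @i7  | tail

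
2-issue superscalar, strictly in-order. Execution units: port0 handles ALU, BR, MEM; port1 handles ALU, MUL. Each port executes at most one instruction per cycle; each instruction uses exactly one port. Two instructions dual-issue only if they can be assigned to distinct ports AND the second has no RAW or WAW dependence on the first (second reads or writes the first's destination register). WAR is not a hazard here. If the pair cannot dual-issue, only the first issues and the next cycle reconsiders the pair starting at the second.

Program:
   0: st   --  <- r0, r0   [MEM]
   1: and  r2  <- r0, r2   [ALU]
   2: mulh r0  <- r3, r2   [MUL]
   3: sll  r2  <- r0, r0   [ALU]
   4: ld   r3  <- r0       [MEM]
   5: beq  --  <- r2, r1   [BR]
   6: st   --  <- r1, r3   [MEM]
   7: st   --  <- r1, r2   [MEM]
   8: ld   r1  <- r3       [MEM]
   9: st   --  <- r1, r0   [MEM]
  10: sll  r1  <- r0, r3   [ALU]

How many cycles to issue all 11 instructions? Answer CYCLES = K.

CYCLES = 8

#0 head=0: st.MEM;and.ALU i0/i1 dual
#1 head=2: mulh.MUL i2 RAW r0
#2 head=3: sll.ALU;ld.MEM i3/i4 dual
#3 head=5: beq.BR i5 no-port BR/MEM
#4 head=6: st.MEM i6 no-port MEM/MEM
#5 head=7: st.MEM i7 no-port MEM/MEM
#6 head=8: ld.MEM i8 no-port MEM/MEM
#7 head=9: st.MEM;sll.ALU i9/i10 dual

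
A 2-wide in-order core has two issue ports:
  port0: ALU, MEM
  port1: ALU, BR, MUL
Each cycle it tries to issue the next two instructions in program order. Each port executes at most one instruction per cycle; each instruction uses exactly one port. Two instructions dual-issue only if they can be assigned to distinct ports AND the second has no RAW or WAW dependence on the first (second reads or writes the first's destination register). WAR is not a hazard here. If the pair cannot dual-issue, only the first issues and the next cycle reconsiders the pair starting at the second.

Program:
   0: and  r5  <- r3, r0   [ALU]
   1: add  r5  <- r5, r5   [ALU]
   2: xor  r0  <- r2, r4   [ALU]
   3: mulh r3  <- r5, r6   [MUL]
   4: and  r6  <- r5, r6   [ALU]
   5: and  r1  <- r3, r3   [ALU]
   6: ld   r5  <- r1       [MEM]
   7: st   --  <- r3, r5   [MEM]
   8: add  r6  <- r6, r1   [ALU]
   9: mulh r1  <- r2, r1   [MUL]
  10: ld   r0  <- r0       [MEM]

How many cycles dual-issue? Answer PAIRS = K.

PAIRS = 4

0. and.ALU @i0  | RAW+WAW r5
1. add.ALU/xor.ALU @i1+i2  | dual
2. mulh.MUL/and.ALU @i3+i4  | dual
3. and.ALU @i5  | RAW r1
4. ld.MEM @i6  | no-port MEM/MEM
5. st.MEM/add.ALU @i7+i8  | dual
6. mulh.MUL/ld.MEM @i9+i10  | dual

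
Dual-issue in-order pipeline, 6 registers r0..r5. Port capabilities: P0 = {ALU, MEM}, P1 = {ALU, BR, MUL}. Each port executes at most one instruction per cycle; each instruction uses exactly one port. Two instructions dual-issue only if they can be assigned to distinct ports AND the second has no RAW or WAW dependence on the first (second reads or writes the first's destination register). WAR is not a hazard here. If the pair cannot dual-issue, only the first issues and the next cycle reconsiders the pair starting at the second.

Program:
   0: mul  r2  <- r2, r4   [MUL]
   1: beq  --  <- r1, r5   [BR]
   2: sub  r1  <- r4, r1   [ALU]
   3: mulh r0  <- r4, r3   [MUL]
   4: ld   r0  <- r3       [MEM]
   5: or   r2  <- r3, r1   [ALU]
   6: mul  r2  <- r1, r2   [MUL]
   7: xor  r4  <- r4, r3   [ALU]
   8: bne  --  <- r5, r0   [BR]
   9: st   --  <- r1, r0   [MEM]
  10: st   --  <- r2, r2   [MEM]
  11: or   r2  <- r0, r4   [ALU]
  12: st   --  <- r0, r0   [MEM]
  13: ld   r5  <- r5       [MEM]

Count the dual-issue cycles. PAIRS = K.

PAIRS = 5

t=0 i0:mul ; no-port MUL/BR
t=1 i1&i2:beq;sub ; dual
t=2 i3:mulh ; WAW r0
t=3 i4&i5:ld;or ; dual
t=4 i6&i7:mul;xor ; dual
t=5 i8&i9:bne;st ; dual
t=6 i10&i11:st;or ; dual
t=7 i12:st ; no-port MEM/MEM
t=8 i13:ld ; tail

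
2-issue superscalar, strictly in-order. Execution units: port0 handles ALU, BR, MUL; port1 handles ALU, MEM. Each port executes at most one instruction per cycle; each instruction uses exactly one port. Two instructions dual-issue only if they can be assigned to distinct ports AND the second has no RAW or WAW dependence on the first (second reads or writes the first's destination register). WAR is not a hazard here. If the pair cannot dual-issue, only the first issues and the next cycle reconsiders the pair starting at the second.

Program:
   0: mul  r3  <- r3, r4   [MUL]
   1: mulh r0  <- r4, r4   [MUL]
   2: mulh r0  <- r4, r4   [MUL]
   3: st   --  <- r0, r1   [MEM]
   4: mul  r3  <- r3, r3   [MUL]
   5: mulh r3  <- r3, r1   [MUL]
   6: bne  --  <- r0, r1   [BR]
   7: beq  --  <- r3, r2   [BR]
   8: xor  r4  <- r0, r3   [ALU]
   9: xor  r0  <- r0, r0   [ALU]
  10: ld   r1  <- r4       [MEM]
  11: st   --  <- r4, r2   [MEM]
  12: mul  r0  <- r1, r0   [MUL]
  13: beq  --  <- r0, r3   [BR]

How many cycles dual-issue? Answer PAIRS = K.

PAIRS = 4

c0: i0 mul  no-port MUL/MUL
c1: i1 mulh  no-port MUL/MUL
c2: i2 mulh  RAW r0
c3: i3+i4 st+mul  pair
c4: i5 mulh  no-port MUL/BR
c5: i6 bne  no-port BR/BR
c6: i7+i8 beq+xor  pair
c7: i9+i10 xor+ld  pair
c8: i11+i12 st+mul  pair
c9: i13 beq  tail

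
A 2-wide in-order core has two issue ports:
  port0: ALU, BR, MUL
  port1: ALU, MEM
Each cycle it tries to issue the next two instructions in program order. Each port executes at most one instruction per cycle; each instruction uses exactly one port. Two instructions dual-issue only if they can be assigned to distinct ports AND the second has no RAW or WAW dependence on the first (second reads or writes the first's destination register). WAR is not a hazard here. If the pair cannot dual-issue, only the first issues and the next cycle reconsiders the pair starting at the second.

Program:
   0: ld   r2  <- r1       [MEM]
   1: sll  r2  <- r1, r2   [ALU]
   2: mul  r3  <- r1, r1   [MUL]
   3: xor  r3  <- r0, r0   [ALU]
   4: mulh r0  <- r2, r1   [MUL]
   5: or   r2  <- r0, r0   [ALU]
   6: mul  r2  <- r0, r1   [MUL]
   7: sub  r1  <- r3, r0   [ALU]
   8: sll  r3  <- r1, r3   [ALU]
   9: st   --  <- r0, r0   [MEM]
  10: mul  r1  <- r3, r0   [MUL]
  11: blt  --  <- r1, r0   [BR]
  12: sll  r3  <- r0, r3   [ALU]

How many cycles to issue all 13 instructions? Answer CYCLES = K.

CYCLES = 8

[0] i0  ld.MEM  -- RAW+WAW r2
[1] i1,i2  sll.ALU+mul.MUL  -- dual
[2] i3,i4  xor.ALU+mulh.MUL  -- dual
[3] i5  or.ALU  -- WAW r2
[4] i6,i7  mul.MUL+sub.ALU  -- dual
[5] i8,i9  sll.ALU+st.MEM  -- dual
[6] i10  mul.MUL  -- no-port MUL/BR
[7] i11,i12  blt.BR+sll.ALU  -- dual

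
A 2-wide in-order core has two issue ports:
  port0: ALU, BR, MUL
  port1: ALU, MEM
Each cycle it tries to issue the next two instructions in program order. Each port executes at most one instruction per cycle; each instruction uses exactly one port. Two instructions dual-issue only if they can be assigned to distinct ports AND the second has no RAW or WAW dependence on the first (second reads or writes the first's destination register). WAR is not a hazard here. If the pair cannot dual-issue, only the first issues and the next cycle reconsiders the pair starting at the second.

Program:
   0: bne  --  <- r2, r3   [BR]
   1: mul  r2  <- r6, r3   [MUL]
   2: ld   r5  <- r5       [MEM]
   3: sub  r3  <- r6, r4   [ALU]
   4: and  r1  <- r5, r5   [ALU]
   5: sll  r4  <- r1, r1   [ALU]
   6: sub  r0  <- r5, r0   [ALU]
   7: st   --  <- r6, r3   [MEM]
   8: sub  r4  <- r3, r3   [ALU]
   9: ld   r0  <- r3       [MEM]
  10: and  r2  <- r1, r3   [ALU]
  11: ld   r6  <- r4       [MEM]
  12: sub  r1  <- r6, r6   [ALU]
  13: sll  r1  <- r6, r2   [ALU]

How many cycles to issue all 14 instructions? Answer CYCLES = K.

0. bne @i0  | no-port BR/MUL
1. mul;ld @i1+i2  | pair
2. sub;and @i3+i4  | pair
3. sll;sub @i5+i6  | pair
4. st;sub @i7+i8  | pair
5. ld;and @i9+i10  | pair
6. ld @i11  | RAW r6
7. sub @i12  | WAW r1
8. sll @i13  | tail

CYCLES = 9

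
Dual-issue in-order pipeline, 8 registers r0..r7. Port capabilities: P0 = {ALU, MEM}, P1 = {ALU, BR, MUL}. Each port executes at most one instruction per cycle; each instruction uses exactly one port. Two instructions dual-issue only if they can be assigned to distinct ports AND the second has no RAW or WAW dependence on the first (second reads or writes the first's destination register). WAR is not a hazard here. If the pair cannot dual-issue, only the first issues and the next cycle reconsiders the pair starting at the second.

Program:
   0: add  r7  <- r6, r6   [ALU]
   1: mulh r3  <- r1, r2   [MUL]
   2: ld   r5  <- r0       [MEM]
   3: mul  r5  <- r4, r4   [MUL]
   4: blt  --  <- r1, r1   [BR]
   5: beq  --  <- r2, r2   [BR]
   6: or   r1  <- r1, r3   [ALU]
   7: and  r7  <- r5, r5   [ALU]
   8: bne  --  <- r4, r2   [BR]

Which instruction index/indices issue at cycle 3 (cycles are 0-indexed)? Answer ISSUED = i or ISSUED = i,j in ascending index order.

c0: i0,i1 add mulh  pair
c1: i2 ld  WAW r5
c2: i3 mul  no-port MUL/BR
c3: i4 blt  no-port BR/BR
c4: i5,i6 beq or  pair
c5: i7,i8 and bne  pair

ISSUED = 4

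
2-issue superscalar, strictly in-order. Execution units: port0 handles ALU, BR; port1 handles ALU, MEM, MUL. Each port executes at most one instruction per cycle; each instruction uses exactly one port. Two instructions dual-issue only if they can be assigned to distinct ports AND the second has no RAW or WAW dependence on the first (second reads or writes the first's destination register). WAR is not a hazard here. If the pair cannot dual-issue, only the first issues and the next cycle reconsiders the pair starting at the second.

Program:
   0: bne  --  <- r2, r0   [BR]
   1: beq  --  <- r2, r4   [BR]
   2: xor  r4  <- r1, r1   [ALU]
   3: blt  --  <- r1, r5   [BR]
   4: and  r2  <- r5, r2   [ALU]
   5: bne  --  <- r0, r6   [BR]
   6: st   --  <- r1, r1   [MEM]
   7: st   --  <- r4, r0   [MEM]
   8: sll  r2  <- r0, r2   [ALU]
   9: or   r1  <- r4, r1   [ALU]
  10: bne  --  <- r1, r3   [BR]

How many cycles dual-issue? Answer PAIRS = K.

#0 head=0: bne.BR i0 no-port BR/BR
#1 head=1: beq.BR;xor.ALU i1,i2 2-wide
#2 head=3: blt.BR;and.ALU i3,i4 2-wide
#3 head=5: bne.BR;st.MEM i5,i6 2-wide
#4 head=7: st.MEM;sll.ALU i7,i8 2-wide
#5 head=9: or.ALU i9 RAW r1
#6 head=10: bne.BR i10 tail

PAIRS = 4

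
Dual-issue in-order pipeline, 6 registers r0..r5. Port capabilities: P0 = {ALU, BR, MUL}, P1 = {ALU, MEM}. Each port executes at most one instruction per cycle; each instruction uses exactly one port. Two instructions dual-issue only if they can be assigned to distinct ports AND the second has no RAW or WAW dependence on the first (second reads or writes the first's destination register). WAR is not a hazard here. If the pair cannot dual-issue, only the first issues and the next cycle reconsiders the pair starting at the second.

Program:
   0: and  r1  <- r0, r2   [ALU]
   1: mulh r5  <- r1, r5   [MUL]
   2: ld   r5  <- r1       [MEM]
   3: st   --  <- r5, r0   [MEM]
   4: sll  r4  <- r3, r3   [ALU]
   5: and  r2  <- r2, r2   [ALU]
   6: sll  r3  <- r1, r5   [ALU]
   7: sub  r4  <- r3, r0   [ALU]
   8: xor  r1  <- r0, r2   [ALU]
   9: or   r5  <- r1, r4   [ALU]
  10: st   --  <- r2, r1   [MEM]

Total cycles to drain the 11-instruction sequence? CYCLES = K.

  cy0 -> i0 (and.ALU) RAW r1
  cy1 -> i1 (mulh.MUL) WAW r5
  cy2 -> i2 (ld.MEM) no-port MEM/MEM
  cy3 -> i3,i4 (st.MEM;sll.ALU) 2-wide
  cy4 -> i5,i6 (and.ALU;sll.ALU) 2-wide
  cy5 -> i7,i8 (sub.ALU;xor.ALU) 2-wide
  cy6 -> i9,i10 (or.ALU;st.MEM) 2-wide

CYCLES = 7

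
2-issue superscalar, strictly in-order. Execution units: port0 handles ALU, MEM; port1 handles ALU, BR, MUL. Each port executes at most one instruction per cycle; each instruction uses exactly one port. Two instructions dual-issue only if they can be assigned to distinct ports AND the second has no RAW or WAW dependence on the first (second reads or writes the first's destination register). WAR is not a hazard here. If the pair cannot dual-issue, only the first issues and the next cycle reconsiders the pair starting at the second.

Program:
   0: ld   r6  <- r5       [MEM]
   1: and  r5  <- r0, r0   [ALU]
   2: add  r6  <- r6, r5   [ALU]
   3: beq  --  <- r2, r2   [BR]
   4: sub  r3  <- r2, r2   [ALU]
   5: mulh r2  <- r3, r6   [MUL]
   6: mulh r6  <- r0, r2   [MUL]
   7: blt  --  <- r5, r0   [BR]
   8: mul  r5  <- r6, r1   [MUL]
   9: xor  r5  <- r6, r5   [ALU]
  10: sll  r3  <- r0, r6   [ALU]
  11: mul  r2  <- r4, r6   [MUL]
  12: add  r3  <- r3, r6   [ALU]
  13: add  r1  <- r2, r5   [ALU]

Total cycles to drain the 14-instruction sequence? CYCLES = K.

CYCLES = 10

  cy0 -> i0,i1 (ld;and) dual
  cy1 -> i2,i3 (add;beq) dual
  cy2 -> i4 (sub) RAW r3
  cy3 -> i5 (mulh) no-port MUL/MUL
  cy4 -> i6 (mulh) no-port MUL/BR
  cy5 -> i7 (blt) no-port BR/MUL
  cy6 -> i8 (mul) RAW+WAW r5
  cy7 -> i9,i10 (xor;sll) dual
  cy8 -> i11,i12 (mul;add) dual
  cy9 -> i13 (add) tail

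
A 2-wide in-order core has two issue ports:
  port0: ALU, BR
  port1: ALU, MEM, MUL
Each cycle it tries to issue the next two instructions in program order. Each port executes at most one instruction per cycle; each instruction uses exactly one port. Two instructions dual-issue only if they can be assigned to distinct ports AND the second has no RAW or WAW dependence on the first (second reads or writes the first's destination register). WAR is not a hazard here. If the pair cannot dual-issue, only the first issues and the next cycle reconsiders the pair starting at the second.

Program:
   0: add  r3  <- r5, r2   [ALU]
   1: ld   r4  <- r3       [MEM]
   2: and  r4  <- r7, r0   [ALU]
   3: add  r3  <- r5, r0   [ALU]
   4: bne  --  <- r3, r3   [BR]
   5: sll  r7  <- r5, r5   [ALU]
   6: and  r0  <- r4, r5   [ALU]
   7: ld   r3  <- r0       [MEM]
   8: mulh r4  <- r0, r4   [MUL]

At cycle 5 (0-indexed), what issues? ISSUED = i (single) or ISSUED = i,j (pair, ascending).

  cy0 -> i0 (add) RAW r3
  cy1 -> i1 (ld) WAW r4
  cy2 -> i2+i3 (and;add) dual
  cy3 -> i4+i5 (bne;sll) dual
  cy4 -> i6 (and) RAW r0
  cy5 -> i7 (ld) no-port MEM/MUL
  cy6 -> i8 (mulh) tail

ISSUED = 7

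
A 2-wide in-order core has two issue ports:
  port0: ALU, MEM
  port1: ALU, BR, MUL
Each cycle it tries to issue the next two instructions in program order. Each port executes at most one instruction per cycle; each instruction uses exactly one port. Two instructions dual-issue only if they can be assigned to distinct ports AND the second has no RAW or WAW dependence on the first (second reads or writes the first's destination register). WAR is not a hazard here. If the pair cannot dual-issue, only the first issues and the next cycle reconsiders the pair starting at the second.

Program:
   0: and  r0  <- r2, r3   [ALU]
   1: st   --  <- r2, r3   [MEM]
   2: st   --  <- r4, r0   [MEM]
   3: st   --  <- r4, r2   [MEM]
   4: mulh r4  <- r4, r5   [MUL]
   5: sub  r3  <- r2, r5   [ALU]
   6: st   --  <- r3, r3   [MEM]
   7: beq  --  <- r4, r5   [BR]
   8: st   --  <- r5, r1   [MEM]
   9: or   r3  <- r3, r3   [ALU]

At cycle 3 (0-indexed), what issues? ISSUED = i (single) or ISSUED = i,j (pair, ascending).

[0] i0&i1  and.ALU+st.MEM  -- pair
[1] i2  st.MEM  -- no-port MEM/MEM
[2] i3&i4  st.MEM+mulh.MUL  -- pair
[3] i5  sub.ALU  -- RAW r3
[4] i6&i7  st.MEM+beq.BR  -- pair
[5] i8&i9  st.MEM+or.ALU  -- pair

ISSUED = 5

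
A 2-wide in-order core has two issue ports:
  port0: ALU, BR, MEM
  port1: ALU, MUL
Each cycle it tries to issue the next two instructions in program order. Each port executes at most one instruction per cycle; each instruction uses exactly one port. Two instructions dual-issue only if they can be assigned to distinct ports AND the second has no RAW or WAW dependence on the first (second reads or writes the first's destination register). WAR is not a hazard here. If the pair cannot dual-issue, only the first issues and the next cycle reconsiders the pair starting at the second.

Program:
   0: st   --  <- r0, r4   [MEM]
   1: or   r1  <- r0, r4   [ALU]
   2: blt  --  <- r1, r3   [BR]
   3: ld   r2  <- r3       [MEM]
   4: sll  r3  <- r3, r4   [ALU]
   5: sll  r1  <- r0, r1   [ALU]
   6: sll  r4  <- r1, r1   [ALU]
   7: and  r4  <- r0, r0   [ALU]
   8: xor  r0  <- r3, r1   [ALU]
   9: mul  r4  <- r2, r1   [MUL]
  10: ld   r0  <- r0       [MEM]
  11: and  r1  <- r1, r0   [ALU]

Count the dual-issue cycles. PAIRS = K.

[0] i0+i1  st/or  -- 2-wide
[1] i2  blt  -- no-port BR/MEM
[2] i3+i4  ld/sll  -- 2-wide
[3] i5  sll  -- RAW r1
[4] i6  sll  -- WAW r4
[5] i7+i8  and/xor  -- 2-wide
[6] i9+i10  mul/ld  -- 2-wide
[7] i11  and  -- tail

PAIRS = 4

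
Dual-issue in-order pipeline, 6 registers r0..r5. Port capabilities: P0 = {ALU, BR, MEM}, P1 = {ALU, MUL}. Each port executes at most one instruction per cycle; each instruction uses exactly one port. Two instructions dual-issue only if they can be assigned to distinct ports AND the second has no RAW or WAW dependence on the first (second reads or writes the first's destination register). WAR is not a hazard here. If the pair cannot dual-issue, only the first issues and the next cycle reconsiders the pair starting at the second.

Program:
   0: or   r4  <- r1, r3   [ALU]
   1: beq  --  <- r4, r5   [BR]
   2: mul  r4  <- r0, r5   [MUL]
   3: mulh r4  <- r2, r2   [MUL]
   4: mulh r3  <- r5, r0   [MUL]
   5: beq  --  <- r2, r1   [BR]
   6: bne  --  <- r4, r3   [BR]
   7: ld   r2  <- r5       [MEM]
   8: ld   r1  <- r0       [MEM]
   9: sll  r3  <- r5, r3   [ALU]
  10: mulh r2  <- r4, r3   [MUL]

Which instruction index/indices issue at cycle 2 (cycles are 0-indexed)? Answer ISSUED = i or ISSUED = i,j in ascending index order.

ISSUED = 3

0. or.ALU @i0  | RAW r4
1. beq.BR;mul.MUL @i1&i2  | 2-wide
2. mulh.MUL @i3  | no-port MUL/MUL
3. mulh.MUL;beq.BR @i4&i5  | 2-wide
4. bne.BR @i6  | no-port BR/MEM
5. ld.MEM @i7  | no-port MEM/MEM
6. ld.MEM;sll.ALU @i8&i9  | 2-wide
7. mulh.MUL @i10  | tail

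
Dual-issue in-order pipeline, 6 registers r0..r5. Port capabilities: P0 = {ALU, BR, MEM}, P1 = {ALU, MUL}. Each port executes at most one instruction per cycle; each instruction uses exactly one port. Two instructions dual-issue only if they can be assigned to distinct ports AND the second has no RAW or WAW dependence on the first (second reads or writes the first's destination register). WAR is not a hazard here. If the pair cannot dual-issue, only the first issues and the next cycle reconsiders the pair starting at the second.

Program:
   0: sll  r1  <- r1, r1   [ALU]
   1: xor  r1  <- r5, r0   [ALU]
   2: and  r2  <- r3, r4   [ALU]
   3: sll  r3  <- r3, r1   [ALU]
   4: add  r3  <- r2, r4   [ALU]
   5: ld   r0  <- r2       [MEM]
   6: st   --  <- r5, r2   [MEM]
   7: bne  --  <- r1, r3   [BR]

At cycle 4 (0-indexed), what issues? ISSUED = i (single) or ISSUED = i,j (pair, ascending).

  cy0 -> i0 (sll) WAW r1
  cy1 -> i1&i2 (xor+and) pair
  cy2 -> i3 (sll) WAW r3
  cy3 -> i4&i5 (add+ld) pair
  cy4 -> i6 (st) no-port MEM/BR
  cy5 -> i7 (bne) tail

ISSUED = 6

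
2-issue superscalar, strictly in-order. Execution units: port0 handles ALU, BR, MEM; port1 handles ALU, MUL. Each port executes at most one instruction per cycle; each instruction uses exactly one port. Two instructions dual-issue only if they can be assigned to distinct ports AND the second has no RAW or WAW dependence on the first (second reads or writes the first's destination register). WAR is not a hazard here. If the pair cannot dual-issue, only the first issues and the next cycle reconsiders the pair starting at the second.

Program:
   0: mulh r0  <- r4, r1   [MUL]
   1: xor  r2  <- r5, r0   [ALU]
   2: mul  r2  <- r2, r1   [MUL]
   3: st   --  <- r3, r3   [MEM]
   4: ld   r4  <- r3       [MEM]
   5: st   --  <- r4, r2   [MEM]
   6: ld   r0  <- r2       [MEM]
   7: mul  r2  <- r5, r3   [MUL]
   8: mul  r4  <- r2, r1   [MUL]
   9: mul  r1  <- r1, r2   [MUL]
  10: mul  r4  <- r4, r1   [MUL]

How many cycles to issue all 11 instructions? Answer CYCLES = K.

CYCLES = 9

#0 head=0: mulh i0 RAW r0
#1 head=1: xor i1 RAW+WAW r2
#2 head=2: mul+st i2/i3 dual
#3 head=4: ld i4 no-port MEM/MEM
#4 head=5: st i5 no-port MEM/MEM
#5 head=6: ld+mul i6/i7 dual
#6 head=8: mul i8 no-port MUL/MUL
#7 head=9: mul i9 no-port MUL/MUL
#8 head=10: mul i10 tail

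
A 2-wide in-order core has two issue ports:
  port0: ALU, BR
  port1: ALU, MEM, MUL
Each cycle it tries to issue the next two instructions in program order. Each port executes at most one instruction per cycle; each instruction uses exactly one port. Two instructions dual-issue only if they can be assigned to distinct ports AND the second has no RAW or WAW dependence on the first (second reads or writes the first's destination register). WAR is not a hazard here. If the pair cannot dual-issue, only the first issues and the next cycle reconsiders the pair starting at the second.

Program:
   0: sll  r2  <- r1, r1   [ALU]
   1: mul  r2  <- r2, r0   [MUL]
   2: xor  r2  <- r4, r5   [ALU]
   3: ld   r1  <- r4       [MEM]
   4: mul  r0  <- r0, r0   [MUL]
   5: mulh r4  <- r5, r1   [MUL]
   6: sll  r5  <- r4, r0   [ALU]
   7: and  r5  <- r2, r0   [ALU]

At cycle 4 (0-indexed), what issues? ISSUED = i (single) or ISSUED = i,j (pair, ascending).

ISSUED = 5

0. sll.ALU @i0  | RAW+WAW r2
1. mul.MUL @i1  | WAW r2
2. xor.ALU/ld.MEM @i2&i3  | 2-wide
3. mul.MUL @i4  | no-port MUL/MUL
4. mulh.MUL @i5  | RAW r4
5. sll.ALU @i6  | WAW r5
6. and.ALU @i7  | tail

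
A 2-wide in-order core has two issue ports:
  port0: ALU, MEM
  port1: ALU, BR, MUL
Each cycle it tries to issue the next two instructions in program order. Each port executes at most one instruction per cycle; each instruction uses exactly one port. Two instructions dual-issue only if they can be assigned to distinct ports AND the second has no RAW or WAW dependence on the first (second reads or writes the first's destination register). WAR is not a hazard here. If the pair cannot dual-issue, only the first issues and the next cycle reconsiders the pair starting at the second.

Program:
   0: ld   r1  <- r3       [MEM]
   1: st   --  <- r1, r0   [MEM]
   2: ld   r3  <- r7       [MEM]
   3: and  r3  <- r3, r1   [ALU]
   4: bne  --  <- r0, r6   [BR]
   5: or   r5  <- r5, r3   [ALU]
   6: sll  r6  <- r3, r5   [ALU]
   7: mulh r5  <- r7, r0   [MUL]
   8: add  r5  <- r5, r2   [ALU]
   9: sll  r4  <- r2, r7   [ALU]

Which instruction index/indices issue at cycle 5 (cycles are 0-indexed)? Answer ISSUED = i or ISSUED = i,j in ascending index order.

ISSUED = 6,7

[0] i0  ld.MEM  -- no-port MEM/MEM
[1] i1  st.MEM  -- no-port MEM/MEM
[2] i2  ld.MEM  -- RAW+WAW r3
[3] i3/i4  and.ALU;bne.BR  -- pair
[4] i5  or.ALU  -- RAW r5
[5] i6/i7  sll.ALU;mulh.MUL  -- pair
[6] i8/i9  add.ALU;sll.ALU  -- pair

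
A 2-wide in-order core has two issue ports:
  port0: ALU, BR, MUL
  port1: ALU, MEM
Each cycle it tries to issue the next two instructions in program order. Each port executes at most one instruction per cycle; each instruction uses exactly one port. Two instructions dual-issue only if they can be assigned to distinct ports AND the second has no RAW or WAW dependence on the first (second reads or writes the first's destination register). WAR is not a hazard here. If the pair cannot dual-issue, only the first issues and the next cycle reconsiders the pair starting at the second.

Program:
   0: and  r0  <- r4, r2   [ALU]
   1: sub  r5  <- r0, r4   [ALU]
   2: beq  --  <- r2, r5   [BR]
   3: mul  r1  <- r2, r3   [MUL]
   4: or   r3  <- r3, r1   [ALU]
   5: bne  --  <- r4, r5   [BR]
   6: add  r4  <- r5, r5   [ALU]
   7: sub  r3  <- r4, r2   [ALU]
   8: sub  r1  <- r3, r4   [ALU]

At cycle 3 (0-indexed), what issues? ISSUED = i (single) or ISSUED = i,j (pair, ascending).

c0: i0 and  RAW r0
c1: i1 sub  RAW r5
c2: i2 beq  no-port BR/MUL
c3: i3 mul  RAW r1
c4: i4/i5 or bne  2-wide
c5: i6 add  RAW r4
c6: i7 sub  RAW r3
c7: i8 sub  tail

ISSUED = 3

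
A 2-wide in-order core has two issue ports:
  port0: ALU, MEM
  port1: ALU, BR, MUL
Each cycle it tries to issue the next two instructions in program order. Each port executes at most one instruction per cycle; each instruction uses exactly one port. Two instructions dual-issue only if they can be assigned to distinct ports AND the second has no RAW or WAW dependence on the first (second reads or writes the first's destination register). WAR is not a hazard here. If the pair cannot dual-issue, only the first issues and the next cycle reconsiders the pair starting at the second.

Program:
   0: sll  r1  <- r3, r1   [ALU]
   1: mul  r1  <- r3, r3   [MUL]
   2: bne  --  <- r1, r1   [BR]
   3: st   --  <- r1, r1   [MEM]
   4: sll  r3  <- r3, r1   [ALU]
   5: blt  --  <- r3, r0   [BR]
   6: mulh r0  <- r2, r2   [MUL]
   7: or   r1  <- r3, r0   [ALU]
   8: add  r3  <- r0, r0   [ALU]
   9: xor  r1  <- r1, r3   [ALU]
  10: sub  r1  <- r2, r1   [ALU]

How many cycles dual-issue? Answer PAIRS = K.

PAIRS = 2

t=0 i0:sll.ALU ; WAW r1
t=1 i1:mul.MUL ; no-port MUL/BR
t=2 i2+i3:bne.BR;st.MEM ; 2-wide
t=3 i4:sll.ALU ; RAW r3
t=4 i5:blt.BR ; no-port BR/MUL
t=5 i6:mulh.MUL ; RAW r0
t=6 i7+i8:or.ALU;add.ALU ; 2-wide
t=7 i9:xor.ALU ; RAW+WAW r1
t=8 i10:sub.ALU ; tail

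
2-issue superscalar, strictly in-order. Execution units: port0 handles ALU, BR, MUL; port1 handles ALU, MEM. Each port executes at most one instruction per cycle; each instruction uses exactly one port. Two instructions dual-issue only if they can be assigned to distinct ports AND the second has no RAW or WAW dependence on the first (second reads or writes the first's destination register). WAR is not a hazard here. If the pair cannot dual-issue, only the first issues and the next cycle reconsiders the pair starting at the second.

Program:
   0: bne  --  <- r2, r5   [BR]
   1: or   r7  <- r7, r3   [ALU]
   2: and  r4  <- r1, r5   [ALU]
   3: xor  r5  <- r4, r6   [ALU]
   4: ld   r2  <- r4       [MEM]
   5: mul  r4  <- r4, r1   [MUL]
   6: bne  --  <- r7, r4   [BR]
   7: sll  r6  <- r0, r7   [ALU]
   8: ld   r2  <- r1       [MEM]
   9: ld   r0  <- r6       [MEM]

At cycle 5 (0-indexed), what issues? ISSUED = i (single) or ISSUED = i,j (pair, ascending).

ISSUED = 8

0. bne.BR or.ALU @i0&i1  | dual
1. and.ALU @i2  | RAW r4
2. xor.ALU ld.MEM @i3&i4  | dual
3. mul.MUL @i5  | no-port MUL/BR
4. bne.BR sll.ALU @i6&i7  | dual
5. ld.MEM @i8  | no-port MEM/MEM
6. ld.MEM @i9  | tail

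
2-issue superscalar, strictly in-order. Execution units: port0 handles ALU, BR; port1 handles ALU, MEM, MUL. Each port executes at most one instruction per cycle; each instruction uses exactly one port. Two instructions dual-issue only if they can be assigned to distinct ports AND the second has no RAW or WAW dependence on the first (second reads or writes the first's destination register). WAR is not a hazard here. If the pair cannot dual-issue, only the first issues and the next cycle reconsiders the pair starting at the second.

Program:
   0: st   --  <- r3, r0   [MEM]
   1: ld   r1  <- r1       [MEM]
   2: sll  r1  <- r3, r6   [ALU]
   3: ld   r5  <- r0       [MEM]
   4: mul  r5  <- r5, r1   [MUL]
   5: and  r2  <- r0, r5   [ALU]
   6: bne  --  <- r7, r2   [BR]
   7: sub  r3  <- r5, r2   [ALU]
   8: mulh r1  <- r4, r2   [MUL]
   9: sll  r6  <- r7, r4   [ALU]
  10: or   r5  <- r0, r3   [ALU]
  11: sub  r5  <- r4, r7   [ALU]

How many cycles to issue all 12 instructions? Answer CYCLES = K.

  cy0 -> i0 (st.MEM) no-port MEM/MEM
  cy1 -> i1 (ld.MEM) WAW r1
  cy2 -> i2,i3 (sll.ALU+ld.MEM) 2-wide
  cy3 -> i4 (mul.MUL) RAW r5
  cy4 -> i5 (and.ALU) RAW r2
  cy5 -> i6,i7 (bne.BR+sub.ALU) 2-wide
  cy6 -> i8,i9 (mulh.MUL+sll.ALU) 2-wide
  cy7 -> i10 (or.ALU) WAW r5
  cy8 -> i11 (sub.ALU) tail

CYCLES = 9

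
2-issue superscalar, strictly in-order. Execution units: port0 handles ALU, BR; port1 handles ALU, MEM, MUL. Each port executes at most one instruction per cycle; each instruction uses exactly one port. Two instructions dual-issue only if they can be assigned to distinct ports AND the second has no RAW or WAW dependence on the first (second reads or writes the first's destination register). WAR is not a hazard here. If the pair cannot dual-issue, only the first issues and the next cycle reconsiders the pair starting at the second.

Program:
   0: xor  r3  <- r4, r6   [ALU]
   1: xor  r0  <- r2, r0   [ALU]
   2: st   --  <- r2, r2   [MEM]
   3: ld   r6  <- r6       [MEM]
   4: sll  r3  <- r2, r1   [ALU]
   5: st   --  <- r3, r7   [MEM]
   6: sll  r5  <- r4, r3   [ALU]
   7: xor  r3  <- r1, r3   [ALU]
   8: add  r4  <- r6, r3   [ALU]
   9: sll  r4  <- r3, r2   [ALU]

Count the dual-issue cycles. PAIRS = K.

#0 head=0: xor.ALU xor.ALU i0+i1 dual
#1 head=2: st.MEM i2 no-port MEM/MEM
#2 head=3: ld.MEM sll.ALU i3+i4 dual
#3 head=5: st.MEM sll.ALU i5+i6 dual
#4 head=7: xor.ALU i7 RAW r3
#5 head=8: add.ALU i8 WAW r4
#6 head=9: sll.ALU i9 tail

PAIRS = 3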